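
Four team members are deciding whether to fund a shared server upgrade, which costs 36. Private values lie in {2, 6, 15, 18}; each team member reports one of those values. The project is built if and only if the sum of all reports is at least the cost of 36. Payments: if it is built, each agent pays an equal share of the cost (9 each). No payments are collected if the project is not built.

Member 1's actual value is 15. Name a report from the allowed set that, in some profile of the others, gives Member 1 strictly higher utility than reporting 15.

Suppose Member 2 reports 2, Member 3 reports 2 and Member 4 reports 15.
Report 15: project not built, utility 0.
Report 18: project built, pays 9, utility 15 - 9 = 6.
So reporting 18 beats truth here (6 > 0).

18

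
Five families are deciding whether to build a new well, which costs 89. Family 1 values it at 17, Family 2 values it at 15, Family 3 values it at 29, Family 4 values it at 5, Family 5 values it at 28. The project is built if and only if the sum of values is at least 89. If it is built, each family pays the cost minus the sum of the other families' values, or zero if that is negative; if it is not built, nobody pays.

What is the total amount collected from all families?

69

Total value 94 ≥ cost 89, so it is built.
Family 1: others sum to 77; max(0, 89 - 77) = 12.
Family 2: others sum to 79; max(0, 89 - 79) = 10.
Family 3: others sum to 65; max(0, 89 - 65) = 24.
Family 4: others sum to 89; max(0, 89 - 89) = 0.
Family 5: others sum to 66; max(0, 89 - 66) = 23.
Total collected = 12 + 10 + 24 + 0 + 23 = 69.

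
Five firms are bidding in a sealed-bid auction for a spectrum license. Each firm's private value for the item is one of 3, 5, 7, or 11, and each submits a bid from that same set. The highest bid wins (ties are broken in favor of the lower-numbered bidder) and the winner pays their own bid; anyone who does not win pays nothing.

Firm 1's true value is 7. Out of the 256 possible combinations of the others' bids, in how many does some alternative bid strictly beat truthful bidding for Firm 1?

Others bid (3, 3, 3, 3): truth gives 0; bid 3 gives 4 > 0. Violating.
Others bid (3, 3, 3, 5): truth gives 0; bid 5 gives 2 > 0. Violating.
Others bid (3, 3, 5, 3): truth gives 0; bid 5 gives 2 > 0. Violating.
Others bid (3, 3, 5, 5): truth gives 0; bid 5 gives 2 > 0. Violating.
Others bid (3, 3, 3, 7): truth gives 0; no alternative beats it.
Others bid (3, 3, 3, 11): truth gives 0; no alternative beats it.
(Checking all 256 profiles: 16 have a profitable deviation, 240 do not.)

16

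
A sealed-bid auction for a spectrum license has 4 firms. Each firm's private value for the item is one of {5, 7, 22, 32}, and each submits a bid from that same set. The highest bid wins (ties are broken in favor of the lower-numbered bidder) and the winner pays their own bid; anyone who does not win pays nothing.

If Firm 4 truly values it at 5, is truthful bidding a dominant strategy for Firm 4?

Yes

Check each profile of the others' bids and compare truth against every alternative bid.
Others bid (5, 5, 5): truth gives 0, best alternative gives -2.
Others bid (5, 5, 7): truth gives 0, best alternative gives 0.
Others bid (5, 5, 22): truth gives 0, best alternative gives 0.
Others bid (5, 5, 32): truth gives 0, best alternative gives 0.
Others bid (5, 7, 5): truth gives 0, best alternative gives 0.
Others bid (5, 7, 7): truth gives 0, best alternative gives 0.
(Remaining 58 profiles checked similarly; truth is weakly best in each.)
In every case the truthful bid is at least as good as any alternative, so it is a dominant strategy.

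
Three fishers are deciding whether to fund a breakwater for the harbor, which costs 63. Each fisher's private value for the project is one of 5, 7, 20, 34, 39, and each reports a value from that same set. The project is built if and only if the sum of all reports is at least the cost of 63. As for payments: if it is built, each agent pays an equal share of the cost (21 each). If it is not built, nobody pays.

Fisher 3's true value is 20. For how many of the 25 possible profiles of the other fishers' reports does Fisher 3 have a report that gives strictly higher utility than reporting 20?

6

Others report (5, 39): truth gives -1; report 5 gives 0 > -1. Violating.
Others report (7, 39): truth gives -1; report 5 gives 0 > -1. Violating.
Others report (20, 34): truth gives -1; report 5 gives 0 > -1. Violating.
Others report (34, 20): truth gives -1; report 5 gives 0 > -1. Violating.
Others report (5, 5): truth gives 0; no alternative beats it.
Others report (5, 7): truth gives 0; no alternative beats it.
(Checking all 25 profiles: 6 have a profitable deviation, 19 do not.)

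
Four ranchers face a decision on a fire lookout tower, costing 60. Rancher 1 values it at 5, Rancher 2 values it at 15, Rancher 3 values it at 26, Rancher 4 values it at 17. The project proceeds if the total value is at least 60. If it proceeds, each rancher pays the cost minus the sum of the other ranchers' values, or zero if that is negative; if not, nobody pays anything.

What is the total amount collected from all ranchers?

Total value 63 ≥ cost 60, so it is built.
Rancher 1: others sum to 58; max(0, 60 - 58) = 2.
Rancher 2: others sum to 48; max(0, 60 - 48) = 12.
Rancher 3: others sum to 37; max(0, 60 - 37) = 23.
Rancher 4: others sum to 46; max(0, 60 - 46) = 14.
Total collected = 2 + 12 + 23 + 14 = 51.

51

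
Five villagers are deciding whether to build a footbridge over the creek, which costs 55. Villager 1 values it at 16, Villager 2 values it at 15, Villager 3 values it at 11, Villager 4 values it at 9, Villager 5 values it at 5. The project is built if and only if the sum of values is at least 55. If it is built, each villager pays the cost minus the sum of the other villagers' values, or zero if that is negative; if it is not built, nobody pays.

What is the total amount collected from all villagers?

Total value 56 ≥ cost 55, so it is built.
Villager 1: others sum to 40; max(0, 55 - 40) = 15.
Villager 2: others sum to 41; max(0, 55 - 41) = 14.
Villager 3: others sum to 45; max(0, 55 - 45) = 10.
Villager 4: others sum to 47; max(0, 55 - 47) = 8.
Villager 5: others sum to 51; max(0, 55 - 51) = 4.
Total collected = 15 + 14 + 10 + 8 + 4 = 51.

51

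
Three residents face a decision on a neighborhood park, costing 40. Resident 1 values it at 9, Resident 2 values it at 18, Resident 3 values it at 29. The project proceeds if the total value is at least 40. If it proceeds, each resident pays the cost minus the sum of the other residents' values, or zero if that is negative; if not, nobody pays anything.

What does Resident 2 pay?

2

Total value 56 ≥ cost 40, so the project is built.
The other residents' values sum to 38.
Cost minus that sum is 40 - 38 = 2.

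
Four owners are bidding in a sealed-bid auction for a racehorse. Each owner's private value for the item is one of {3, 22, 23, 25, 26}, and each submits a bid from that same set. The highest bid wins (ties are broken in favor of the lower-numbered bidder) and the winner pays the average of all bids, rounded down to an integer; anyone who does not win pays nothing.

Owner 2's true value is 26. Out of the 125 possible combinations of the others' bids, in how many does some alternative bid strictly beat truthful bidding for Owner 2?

Others bid (3, 3, 3): truth gives 18; bid 22 gives 19 > 18. Violating.
Others bid (3, 3, 22): truth gives 13; bid 22 gives 14 > 13. Violating.
Others bid (3, 22, 3): truth gives 13; bid 22 gives 14 > 13. Violating.
Others bid (3, 22, 22): truth gives 8; bid 22 gives 9 > 8. Violating.
Others bid (3, 3, 23): truth gives 13; no alternative beats it.
Others bid (3, 3, 25): truth gives 12; no alternative beats it.
(Checking all 125 profiles: 23 have a profitable deviation, 102 do not.)

23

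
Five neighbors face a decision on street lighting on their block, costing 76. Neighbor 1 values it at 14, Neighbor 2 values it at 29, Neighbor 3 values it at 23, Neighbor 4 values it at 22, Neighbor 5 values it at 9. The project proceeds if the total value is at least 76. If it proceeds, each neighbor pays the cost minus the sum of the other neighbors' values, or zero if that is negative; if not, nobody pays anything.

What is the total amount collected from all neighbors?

11

Total value 97 ≥ cost 76, so it is built.
Neighbor 1: others sum to 83; max(0, 76 - 83) = 0.
Neighbor 2: others sum to 68; max(0, 76 - 68) = 8.
Neighbor 3: others sum to 74; max(0, 76 - 74) = 2.
Neighbor 4: others sum to 75; max(0, 76 - 75) = 1.
Neighbor 5: others sum to 88; max(0, 76 - 88) = 0.
Total collected = 0 + 8 + 2 + 1 + 0 = 11.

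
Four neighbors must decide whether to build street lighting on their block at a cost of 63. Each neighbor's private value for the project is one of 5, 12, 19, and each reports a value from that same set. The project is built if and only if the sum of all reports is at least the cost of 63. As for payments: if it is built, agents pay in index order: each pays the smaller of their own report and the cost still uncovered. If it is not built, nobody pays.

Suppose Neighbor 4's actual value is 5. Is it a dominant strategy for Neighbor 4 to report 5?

Yes

Check each profile of the others' reports and compare truth against every alternative report.
Others report (19, 19, 19): truth gives 0, best alternative gives -1.
Others report (5, 5, 5): truth gives 0, best alternative gives 0.
Others report (5, 5, 12): truth gives 0, best alternative gives 0.
Others report (5, 5, 19): truth gives 0, best alternative gives 0.
Others report (5, 12, 5): truth gives 0, best alternative gives 0.
Others report (5, 12, 12): truth gives 0, best alternative gives 0.
(Remaining 21 profiles checked similarly; truth is weakly best in each.)
In every case the truthful report is at least as good as any alternative, so it is a dominant strategy.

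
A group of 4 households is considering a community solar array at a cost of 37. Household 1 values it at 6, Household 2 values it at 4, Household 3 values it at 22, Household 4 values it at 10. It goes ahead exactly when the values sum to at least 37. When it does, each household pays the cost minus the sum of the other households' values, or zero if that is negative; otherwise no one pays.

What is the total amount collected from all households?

Total value 42 ≥ cost 37, so it is built.
Household 1: others sum to 36; max(0, 37 - 36) = 1.
Household 2: others sum to 38; max(0, 37 - 38) = 0.
Household 3: others sum to 20; max(0, 37 - 20) = 17.
Household 4: others sum to 32; max(0, 37 - 32) = 5.
Total collected = 1 + 0 + 17 + 5 = 23.

23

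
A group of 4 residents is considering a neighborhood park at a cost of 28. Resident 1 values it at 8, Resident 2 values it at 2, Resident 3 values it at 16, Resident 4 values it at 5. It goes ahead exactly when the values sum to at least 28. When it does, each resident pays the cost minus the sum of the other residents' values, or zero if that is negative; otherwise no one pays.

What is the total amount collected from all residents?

Total value 31 ≥ cost 28, so it is built.
Resident 1: others sum to 23; max(0, 28 - 23) = 5.
Resident 2: others sum to 29; max(0, 28 - 29) = 0.
Resident 3: others sum to 15; max(0, 28 - 15) = 13.
Resident 4: others sum to 26; max(0, 28 - 26) = 2.
Total collected = 5 + 0 + 13 + 2 = 20.

20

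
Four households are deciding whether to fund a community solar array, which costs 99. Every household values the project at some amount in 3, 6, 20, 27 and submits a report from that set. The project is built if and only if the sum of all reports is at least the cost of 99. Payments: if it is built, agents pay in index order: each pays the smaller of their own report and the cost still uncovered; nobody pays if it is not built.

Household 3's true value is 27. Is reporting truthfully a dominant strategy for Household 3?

No

Consider the case where Household 1 reports 27, Household 2 reports 27 and Household 4 reports 27.
Truthful report 27: project built, pays 27, utility 27 - 27 = 0.
Report 20 instead: project built, pays 20, utility 27 - 20 = 7.
Since 7 > 0, reporting 20 is strictly better here, so truthful reporting is not dominant.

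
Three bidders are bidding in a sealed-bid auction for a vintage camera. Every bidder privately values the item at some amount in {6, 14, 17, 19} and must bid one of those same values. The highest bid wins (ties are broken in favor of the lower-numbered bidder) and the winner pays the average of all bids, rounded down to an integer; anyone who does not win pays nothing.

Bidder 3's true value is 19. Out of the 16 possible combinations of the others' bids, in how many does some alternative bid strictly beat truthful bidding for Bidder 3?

Others bid (6, 6): truth gives 9; bid 14 gives 11 > 9. Violating.
Others bid (6, 14): truth gives 6; bid 17 gives 7 > 6. Violating.
Others bid (14, 6): truth gives 6; bid 17 gives 7 > 6. Violating.
Others bid (6, 17): truth gives 5; no alternative beats it.
Others bid (6, 19): truth gives 0; no alternative beats it.
(Checking all 16 profiles: 3 have a profitable deviation, 13 do not.)

3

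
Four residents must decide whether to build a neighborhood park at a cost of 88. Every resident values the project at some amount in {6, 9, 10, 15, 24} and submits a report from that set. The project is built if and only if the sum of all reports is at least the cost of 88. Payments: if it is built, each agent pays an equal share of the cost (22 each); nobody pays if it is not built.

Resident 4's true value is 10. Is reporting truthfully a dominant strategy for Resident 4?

Check each profile of the others' reports and compare truth against every alternative report.
Others report (6, 6, 6): truth gives 0, best alternative gives 0.
Others report (6, 6, 9): truth gives 0, best alternative gives 0.
Others report (6, 6, 10): truth gives 0, best alternative gives 0.
Others report (6, 6, 15): truth gives 0, best alternative gives 0.
Others report (6, 6, 24): truth gives 0, best alternative gives 0.
Others report (6, 9, 6): truth gives 0, best alternative gives 0.
(Remaining 119 profiles checked similarly; truth is weakly best in each.)
In every case the truthful report is at least as good as any alternative, so it is a dominant strategy.

Yes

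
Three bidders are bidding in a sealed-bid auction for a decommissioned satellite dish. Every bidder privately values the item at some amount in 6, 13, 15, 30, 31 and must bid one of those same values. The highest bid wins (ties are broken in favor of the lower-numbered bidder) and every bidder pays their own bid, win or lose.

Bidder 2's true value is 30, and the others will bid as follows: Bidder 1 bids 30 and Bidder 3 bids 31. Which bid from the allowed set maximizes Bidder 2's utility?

31

Bid 6: loses but pays 6, utility -6.
Bid 13: loses but pays 13, utility -13.
Bid 15: loses but pays 15, utility -15.
Bid 30: loses but pays 30, utility -30.
Bid 31: wins, pays 31, utility 30 - 31 = -1.
The best choice is 31 with utility -1.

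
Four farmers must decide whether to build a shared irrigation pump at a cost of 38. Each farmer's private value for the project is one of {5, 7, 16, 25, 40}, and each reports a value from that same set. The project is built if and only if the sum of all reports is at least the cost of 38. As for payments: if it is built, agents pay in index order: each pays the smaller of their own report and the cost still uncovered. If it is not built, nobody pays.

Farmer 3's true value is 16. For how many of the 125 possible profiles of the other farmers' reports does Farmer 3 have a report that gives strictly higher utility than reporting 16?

45

Others report (5, 5, 25): truth gives 0; report 5 gives 11 > 0. Violating.
Others report (5, 5, 40): truth gives 0; report 5 gives 11 > 0. Violating.
Others report (5, 7, 25): truth gives 0; report 5 gives 11 > 0. Violating.
Others report (5, 7, 40): truth gives 0; report 5 gives 11 > 0. Violating.
Others report (5, 5, 5): truth gives 0; no alternative beats it.
Others report (5, 5, 7): truth gives 0; no alternative beats it.
(Checking all 125 profiles: 45 have a profitable deviation, 80 do not.)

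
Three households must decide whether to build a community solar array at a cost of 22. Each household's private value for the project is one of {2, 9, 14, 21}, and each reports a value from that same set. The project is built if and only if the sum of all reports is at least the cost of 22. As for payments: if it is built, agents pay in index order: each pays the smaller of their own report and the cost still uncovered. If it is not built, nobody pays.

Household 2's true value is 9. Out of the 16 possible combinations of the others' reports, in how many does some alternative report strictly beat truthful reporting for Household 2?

Others report (2, 21): truth gives 0; report 2 gives 7 > 0. Violating.
Others report (9, 14): truth gives 0; report 2 gives 7 > 0. Violating.
Others report (9, 21): truth gives 0; report 2 gives 7 > 0. Violating.
Others report (14, 9): truth gives 1; report 2 gives 7 > 1. Violating.
Others report (2, 2): truth gives 0; no alternative beats it.
Others report (2, 9): truth gives 0; no alternative beats it.
(Checking all 16 profiles: 6 have a profitable deviation, 10 do not.)

6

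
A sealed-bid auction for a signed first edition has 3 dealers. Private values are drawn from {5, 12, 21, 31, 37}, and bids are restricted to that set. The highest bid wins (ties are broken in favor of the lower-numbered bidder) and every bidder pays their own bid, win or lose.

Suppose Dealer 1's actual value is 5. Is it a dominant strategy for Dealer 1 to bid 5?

Check each profile of the others' bids and compare truth against every alternative bid.
Others bid (5, 5): truth gives 0, best alternative gives -7.
Others bid (5, 21): truth gives -5, best alternative gives -12.
Others bid (5, 31): truth gives -5, best alternative gives -12.
Others bid (5, 37): truth gives -5, best alternative gives -12.
Others bid (12, 21): truth gives -5, best alternative gives -12.
Others bid (12, 31): truth gives -5, best alternative gives -12.
(Remaining 19 profiles checked similarly; truth is weakly best in each.)
In every case the truthful bid is at least as good as any alternative, so it is a dominant strategy.

Yes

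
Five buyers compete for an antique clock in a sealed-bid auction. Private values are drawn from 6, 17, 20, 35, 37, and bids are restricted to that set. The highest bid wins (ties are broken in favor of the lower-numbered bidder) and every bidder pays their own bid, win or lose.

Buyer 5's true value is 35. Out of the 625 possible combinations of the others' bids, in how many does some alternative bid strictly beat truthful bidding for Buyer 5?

Others bid (6, 6, 6, 6): truth gives 0; bid 17 gives 18 > 0. Violating.
Others bid (6, 6, 6, 17): truth gives 0; bid 20 gives 15 > 0. Violating.
Others bid (6, 6, 6, 35): truth gives -35; bid 37 gives -2 > -35. Violating.
Others bid (6, 6, 6, 37): truth gives -35; bid 6 gives -6 > -35. Violating.
Others bid (6, 6, 6, 20): truth gives 0; no alternative beats it.
Others bid (6, 6, 17, 20): truth gives 0; no alternative beats it.
(Checking all 625 profiles: 560 have a profitable deviation, 65 do not.)

560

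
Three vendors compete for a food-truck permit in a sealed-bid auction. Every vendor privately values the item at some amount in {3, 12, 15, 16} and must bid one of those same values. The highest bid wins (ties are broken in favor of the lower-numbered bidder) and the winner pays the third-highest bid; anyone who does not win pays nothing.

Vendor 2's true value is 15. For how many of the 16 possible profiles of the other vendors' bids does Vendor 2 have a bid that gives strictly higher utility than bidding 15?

4

Others bid (3, 16): truth gives 0; bid 16 gives 12 > 0. Violating.
Others bid (12, 16): truth gives 0; bid 16 gives 3 > 0. Violating.
Others bid (15, 3): truth gives 0; bid 16 gives 12 > 0. Violating.
Others bid (15, 12): truth gives 0; bid 16 gives 3 > 0. Violating.
Others bid (3, 3): truth gives 12; no alternative beats it.
Others bid (3, 12): truth gives 12; no alternative beats it.
(Checking all 16 profiles: 4 have a profitable deviation, 12 do not.)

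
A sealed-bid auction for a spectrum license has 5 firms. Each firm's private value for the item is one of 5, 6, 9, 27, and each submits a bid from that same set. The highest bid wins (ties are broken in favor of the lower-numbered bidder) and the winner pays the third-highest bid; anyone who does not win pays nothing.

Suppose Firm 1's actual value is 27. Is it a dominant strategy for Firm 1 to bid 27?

Yes

Check each profile of the others' bids and compare truth against every alternative bid.
Others bid (5, 5, 5, 27): truth gives 22, best alternative gives 0.
Others bid (5, 5, 27, 5): truth gives 22, best alternative gives 0.
Others bid (5, 27, 5, 5): truth gives 22, best alternative gives 0.
Others bid (27, 5, 5, 5): truth gives 22, best alternative gives 0.
Others bid (5, 5, 6, 27): truth gives 21, best alternative gives 0.
Others bid (5, 5, 27, 6): truth gives 21, best alternative gives 0.
(Remaining 250 profiles checked similarly; truth is weakly best in each.)
In every case the truthful bid is at least as good as any alternative, so it is a dominant strategy.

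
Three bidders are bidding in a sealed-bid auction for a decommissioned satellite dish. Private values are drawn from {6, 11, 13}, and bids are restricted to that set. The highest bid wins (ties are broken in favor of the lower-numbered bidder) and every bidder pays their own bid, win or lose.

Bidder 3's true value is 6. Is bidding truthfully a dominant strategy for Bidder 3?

Consider the case where Bidder 1 bids 6 and Bidder 2 bids 6.
Truthful bid 6: loses but pays 6, utility -6.
Bid 11 instead: wins, pays 11, utility 6 - 11 = -5.
Since -5 > -6, bidding 11 is strictly better here, so truthful bidding is not dominant.

No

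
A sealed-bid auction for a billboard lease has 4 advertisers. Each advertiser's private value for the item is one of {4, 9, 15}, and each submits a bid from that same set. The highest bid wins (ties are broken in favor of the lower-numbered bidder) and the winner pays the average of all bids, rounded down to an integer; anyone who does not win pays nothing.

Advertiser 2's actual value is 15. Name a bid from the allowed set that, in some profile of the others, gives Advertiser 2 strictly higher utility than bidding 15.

9

Suppose Advertiser 1 bids 4, Advertiser 3 bids 4 and Advertiser 4 bids 4.
Bid 15: wins, pays 6, utility 15 - 6 = 9.
Bid 9: wins, pays 5, utility 15 - 5 = 10.
So bidding 9 beats truth here (10 > 9).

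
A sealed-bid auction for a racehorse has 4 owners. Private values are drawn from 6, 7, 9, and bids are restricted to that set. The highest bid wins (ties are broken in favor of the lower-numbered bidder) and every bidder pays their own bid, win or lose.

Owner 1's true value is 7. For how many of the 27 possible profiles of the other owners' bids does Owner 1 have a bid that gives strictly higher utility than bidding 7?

20

Others bid (6, 6, 6): truth gives 0; bid 6 gives 1 > 0. Violating.
Others bid (6, 6, 9): truth gives -7; bid 9 gives -2 > -7. Violating.
Others bid (6, 7, 9): truth gives -7; bid 9 gives -2 > -7. Violating.
Others bid (6, 9, 6): truth gives -7; bid 9 gives -2 > -7. Violating.
Others bid (6, 6, 7): truth gives 0; no alternative beats it.
Others bid (6, 7, 6): truth gives 0; no alternative beats it.
(Checking all 27 profiles: 20 have a profitable deviation, 7 do not.)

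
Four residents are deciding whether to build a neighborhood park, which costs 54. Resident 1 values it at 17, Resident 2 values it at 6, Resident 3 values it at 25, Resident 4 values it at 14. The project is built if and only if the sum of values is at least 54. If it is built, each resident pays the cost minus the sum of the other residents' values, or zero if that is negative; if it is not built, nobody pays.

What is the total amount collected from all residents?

Total value 62 ≥ cost 54, so it is built.
Resident 1: others sum to 45; max(0, 54 - 45) = 9.
Resident 2: others sum to 56; max(0, 54 - 56) = 0.
Resident 3: others sum to 37; max(0, 54 - 37) = 17.
Resident 4: others sum to 48; max(0, 54 - 48) = 6.
Total collected = 9 + 0 + 17 + 6 = 32.

32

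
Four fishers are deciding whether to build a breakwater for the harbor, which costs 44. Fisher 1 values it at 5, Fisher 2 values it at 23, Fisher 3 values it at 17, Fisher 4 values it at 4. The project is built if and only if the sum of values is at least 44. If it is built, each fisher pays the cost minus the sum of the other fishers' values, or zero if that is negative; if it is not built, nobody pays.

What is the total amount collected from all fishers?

30

Total value 49 ≥ cost 44, so it is built.
Fisher 1: others sum to 44; max(0, 44 - 44) = 0.
Fisher 2: others sum to 26; max(0, 44 - 26) = 18.
Fisher 3: others sum to 32; max(0, 44 - 32) = 12.
Fisher 4: others sum to 45; max(0, 44 - 45) = 0.
Total collected = 0 + 18 + 12 + 0 = 30.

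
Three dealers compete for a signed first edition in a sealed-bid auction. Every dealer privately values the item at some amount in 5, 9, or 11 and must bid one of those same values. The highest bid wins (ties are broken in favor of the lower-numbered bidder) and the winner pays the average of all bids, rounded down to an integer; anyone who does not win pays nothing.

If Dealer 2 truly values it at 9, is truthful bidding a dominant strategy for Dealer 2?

Consider the case where Dealer 1 bids 9 and Dealer 3 bids 5.
Truthful bid 9: loses, pays 0, utility 0.
Bid 11 instead: wins, pays 8, utility 9 - 8 = 1.
Since 1 > 0, bidding 11 is strictly better here, so truthful bidding is not dominant.

No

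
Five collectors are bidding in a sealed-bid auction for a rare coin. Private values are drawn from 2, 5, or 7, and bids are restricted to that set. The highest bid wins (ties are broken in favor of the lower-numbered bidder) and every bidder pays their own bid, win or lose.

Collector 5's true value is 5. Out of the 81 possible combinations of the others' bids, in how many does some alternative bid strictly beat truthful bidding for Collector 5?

Others bid (2, 2, 2, 5): truth gives -5; bid 2 gives -2 > -5. Violating.
Others bid (2, 2, 2, 7): truth gives -5; bid 2 gives -2 > -5. Violating.
Others bid (2, 2, 5, 2): truth gives -5; bid 2 gives -2 > -5. Violating.
Others bid (2, 2, 5, 5): truth gives -5; bid 2 gives -2 > -5. Violating.
Others bid (2, 2, 2, 2): truth gives 0; no alternative beats it.
(Checking all 81 profiles: 80 have a profitable deviation, 1 does not.)

80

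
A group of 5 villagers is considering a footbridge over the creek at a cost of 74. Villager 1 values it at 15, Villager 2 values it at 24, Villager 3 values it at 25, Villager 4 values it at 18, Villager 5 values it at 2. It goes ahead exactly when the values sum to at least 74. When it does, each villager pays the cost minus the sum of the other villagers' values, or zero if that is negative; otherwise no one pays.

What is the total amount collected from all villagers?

Total value 84 ≥ cost 74, so it is built.
Villager 1: others sum to 69; max(0, 74 - 69) = 5.
Villager 2: others sum to 60; max(0, 74 - 60) = 14.
Villager 3: others sum to 59; max(0, 74 - 59) = 15.
Villager 4: others sum to 66; max(0, 74 - 66) = 8.
Villager 5: others sum to 82; max(0, 74 - 82) = 0.
Total collected = 5 + 14 + 15 + 8 + 0 = 42.

42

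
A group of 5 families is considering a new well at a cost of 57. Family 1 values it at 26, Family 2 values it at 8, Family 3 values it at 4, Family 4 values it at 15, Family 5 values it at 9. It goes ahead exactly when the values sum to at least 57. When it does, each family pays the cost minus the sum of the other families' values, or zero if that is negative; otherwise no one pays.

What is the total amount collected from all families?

38

Total value 62 ≥ cost 57, so it is built.
Family 1: others sum to 36; max(0, 57 - 36) = 21.
Family 2: others sum to 54; max(0, 57 - 54) = 3.
Family 3: others sum to 58; max(0, 57 - 58) = 0.
Family 4: others sum to 47; max(0, 57 - 47) = 10.
Family 5: others sum to 53; max(0, 57 - 53) = 4.
Total collected = 21 + 3 + 0 + 10 + 4 = 38.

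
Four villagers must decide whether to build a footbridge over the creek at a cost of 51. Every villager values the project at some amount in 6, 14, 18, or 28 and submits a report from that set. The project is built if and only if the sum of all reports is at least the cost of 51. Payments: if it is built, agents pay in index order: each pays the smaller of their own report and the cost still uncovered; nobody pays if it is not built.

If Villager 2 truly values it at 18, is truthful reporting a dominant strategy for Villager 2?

No

Consider the case where Villager 1 reports 6, Villager 3 reports 6 and Villager 4 reports 28.
Truthful report 18: project built, pays 18, utility 18 - 18 = 0.
Report 14 instead: project built, pays 14, utility 18 - 14 = 4.
Since 4 > 0, reporting 14 is strictly better here, so truthful reporting is not dominant.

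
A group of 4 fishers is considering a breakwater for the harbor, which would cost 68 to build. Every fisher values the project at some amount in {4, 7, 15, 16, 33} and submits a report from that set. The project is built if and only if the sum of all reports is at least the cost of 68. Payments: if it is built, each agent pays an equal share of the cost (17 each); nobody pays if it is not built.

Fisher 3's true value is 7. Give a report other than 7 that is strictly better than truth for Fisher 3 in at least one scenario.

Suppose Fisher 1 reports 15, Fisher 2 reports 15 and Fisher 4 reports 33.
Report 7: project built, pays 17, utility 7 - 17 = -10.
Report 4: project not built, utility 0.
So reporting 4 beats truth here (0 > -10).

4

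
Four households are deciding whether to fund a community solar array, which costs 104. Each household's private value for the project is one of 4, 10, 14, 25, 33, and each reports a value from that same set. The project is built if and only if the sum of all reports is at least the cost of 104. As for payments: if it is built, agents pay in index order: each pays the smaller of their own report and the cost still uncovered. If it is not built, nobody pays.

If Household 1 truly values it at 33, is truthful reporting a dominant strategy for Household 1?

Consider the case where Household 2 reports 14, Household 3 reports 33 and Household 4 reports 33.
Truthful report 33: project built, pays 33, utility 33 - 33 = 0.
Report 25 instead: project built, pays 25, utility 33 - 25 = 8.
Since 8 > 0, reporting 25 is strictly better here, so truthful reporting is not dominant.

No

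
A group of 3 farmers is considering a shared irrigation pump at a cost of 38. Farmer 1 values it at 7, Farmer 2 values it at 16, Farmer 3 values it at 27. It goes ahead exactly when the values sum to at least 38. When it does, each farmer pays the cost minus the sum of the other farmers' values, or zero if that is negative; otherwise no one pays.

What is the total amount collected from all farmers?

Total value 50 ≥ cost 38, so it is built.
Farmer 1: others sum to 43; max(0, 38 - 43) = 0.
Farmer 2: others sum to 34; max(0, 38 - 34) = 4.
Farmer 3: others sum to 23; max(0, 38 - 23) = 15.
Total collected = 0 + 4 + 15 = 19.

19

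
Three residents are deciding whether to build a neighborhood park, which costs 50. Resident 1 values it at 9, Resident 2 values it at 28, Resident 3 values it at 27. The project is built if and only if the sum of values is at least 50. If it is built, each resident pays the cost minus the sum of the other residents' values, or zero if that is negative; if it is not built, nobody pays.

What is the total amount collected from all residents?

27

Total value 64 ≥ cost 50, so it is built.
Resident 1: others sum to 55; max(0, 50 - 55) = 0.
Resident 2: others sum to 36; max(0, 50 - 36) = 14.
Resident 3: others sum to 37; max(0, 50 - 37) = 13.
Total collected = 0 + 14 + 13 = 27.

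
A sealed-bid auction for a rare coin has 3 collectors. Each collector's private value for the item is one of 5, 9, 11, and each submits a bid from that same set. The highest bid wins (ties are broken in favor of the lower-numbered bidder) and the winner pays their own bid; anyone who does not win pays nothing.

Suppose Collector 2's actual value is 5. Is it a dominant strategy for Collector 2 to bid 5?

Check each profile of the others' bids and compare truth against every alternative bid.
Others bid (5, 5): truth gives 0, best alternative gives -4.
Others bid (5, 9): truth gives 0, best alternative gives -4.
Others bid (5, 11): truth gives 0, best alternative gives 0.
Others bid (9, 5): truth gives 0, best alternative gives 0.
Others bid (9, 9): truth gives 0, best alternative gives 0.
Others bid (9, 11): truth gives 0, best alternative gives 0.
(Remaining 3 profiles checked similarly; truth is weakly best in each.)
In every case the truthful bid is at least as good as any alternative, so it is a dominant strategy.

Yes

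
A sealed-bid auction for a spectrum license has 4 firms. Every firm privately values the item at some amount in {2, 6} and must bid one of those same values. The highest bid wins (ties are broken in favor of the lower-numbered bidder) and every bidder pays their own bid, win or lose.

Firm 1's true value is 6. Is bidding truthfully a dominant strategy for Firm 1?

Consider the case where Firm 2 bids 2, Firm 3 bids 2 and Firm 4 bids 2.
Truthful bid 6: wins, pays 6, utility 6 - 6 = 0.
Bid 2 instead: wins, pays 2, utility 6 - 2 = 4.
Since 4 > 0, bidding 2 is strictly better here, so truthful bidding is not dominant.

No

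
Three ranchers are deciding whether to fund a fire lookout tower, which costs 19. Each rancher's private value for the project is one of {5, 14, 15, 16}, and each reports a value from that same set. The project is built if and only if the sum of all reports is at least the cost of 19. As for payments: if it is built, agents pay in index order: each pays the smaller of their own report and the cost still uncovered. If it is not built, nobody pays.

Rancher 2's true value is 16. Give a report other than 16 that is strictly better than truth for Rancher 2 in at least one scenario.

Suppose Rancher 1 reports 5 and Rancher 3 reports 14.
Report 16: project built, pays 14, utility 16 - 14 = 2.
Report 5: project built, pays 5, utility 16 - 5 = 11.
So reporting 5 beats truth here (11 > 2).

5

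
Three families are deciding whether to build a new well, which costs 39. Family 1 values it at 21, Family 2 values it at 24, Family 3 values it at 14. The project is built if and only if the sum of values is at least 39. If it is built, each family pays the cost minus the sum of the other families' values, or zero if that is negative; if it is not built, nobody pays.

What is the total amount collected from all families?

5

Total value 59 ≥ cost 39, so it is built.
Family 1: others sum to 38; max(0, 39 - 38) = 1.
Family 2: others sum to 35; max(0, 39 - 35) = 4.
Family 3: others sum to 45; max(0, 39 - 45) = 0.
Total collected = 1 + 4 + 0 = 5.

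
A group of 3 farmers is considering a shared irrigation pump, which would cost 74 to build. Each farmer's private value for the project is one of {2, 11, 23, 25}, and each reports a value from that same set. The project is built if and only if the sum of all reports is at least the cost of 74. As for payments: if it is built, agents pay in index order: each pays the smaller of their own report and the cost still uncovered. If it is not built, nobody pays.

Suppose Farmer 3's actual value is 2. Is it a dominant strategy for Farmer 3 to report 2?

Yes

Check each profile of the others' reports and compare truth against every alternative report.
Others report (2, 2): truth gives 0, best alternative gives 0.
Others report (2, 11): truth gives 0, best alternative gives 0.
Others report (2, 23): truth gives 0, best alternative gives 0.
Others report (2, 25): truth gives 0, best alternative gives 0.
Others report (11, 2): truth gives 0, best alternative gives 0.
Others report (11, 11): truth gives 0, best alternative gives 0.
(Remaining 10 profiles checked similarly; truth is weakly best in each.)
In every case the truthful report is at least as good as any alternative, so it is a dominant strategy.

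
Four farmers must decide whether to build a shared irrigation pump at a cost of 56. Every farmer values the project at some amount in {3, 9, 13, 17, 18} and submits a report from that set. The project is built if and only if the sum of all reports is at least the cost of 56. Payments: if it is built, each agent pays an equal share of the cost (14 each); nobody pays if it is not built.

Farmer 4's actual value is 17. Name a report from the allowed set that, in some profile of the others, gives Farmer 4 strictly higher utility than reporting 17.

18

Suppose Farmer 1 reports 3, Farmer 2 reports 17 and Farmer 3 reports 18.
Report 17: project not built, utility 0.
Report 18: project built, pays 14, utility 17 - 14 = 3.
So reporting 18 beats truth here (3 > 0).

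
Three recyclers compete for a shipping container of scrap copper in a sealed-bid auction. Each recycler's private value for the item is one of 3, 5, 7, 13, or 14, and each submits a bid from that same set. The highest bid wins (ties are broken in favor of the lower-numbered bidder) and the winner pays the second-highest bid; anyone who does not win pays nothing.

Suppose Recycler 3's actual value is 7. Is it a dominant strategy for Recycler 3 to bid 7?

Check each profile of the others' bids and compare truth against every alternative bid.
Others bid (3, 3): truth gives 4, best alternative gives 4.
Others bid (3, 5): truth gives 2, best alternative gives 2.
Others bid (5, 3): truth gives 2, best alternative gives 2.
Others bid (5, 5): truth gives 2, best alternative gives 2.
Others bid (3, 7): truth gives 0, best alternative gives 0.
Others bid (3, 13): truth gives 0, best alternative gives 0.
(Remaining 19 profiles checked similarly; truth is weakly best in each.)
In every case the truthful bid is at least as good as any alternative, so it is a dominant strategy.

Yes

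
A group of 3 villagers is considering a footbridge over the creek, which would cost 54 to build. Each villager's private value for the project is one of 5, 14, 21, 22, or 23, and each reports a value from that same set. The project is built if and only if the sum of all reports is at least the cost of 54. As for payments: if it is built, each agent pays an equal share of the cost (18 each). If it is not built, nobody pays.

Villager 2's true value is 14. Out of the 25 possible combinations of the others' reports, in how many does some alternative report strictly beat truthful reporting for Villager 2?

9

Others report (21, 21): truth gives -4; report 5 gives 0 > -4. Violating.
Others report (21, 22): truth gives -4; report 5 gives 0 > -4. Violating.
Others report (21, 23): truth gives -4; report 5 gives 0 > -4. Violating.
Others report (22, 21): truth gives -4; report 5 gives 0 > -4. Violating.
Others report (5, 5): truth gives 0; no alternative beats it.
Others report (5, 14): truth gives 0; no alternative beats it.
(Checking all 25 profiles: 9 have a profitable deviation, 16 do not.)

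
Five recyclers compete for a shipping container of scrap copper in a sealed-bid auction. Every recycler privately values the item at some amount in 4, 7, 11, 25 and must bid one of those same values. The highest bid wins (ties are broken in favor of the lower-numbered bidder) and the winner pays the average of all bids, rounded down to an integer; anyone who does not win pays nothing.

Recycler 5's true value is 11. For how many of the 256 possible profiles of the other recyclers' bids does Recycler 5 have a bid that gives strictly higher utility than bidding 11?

Others bid (4, 4, 4, 4): truth gives 6; bid 7 gives 7 > 6. Violating.
Others bid (4, 4, 4, 11): truth gives 0; bid 25 gives 2 > 0. Violating.
Others bid (4, 4, 7, 11): truth gives 0; bid 25 gives 1 > 0. Violating.
Others bid (4, 4, 11, 4): truth gives 0; bid 25 gives 2 > 0. Violating.
Others bid (4, 4, 4, 7): truth gives 5; no alternative beats it.
Others bid (4, 4, 4, 25): truth gives 0; no alternative beats it.
(Checking all 256 profiles: 29 have a profitable deviation, 227 do not.)

29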